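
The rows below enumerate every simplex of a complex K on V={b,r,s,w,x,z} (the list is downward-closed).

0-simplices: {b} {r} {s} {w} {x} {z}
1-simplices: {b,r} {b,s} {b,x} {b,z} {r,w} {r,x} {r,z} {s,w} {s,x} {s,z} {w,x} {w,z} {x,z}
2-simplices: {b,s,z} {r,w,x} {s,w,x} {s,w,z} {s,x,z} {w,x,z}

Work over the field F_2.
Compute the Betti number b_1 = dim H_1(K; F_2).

b_1=3

n_0=6 n_1=13 n_2=6  [Z2]
∂1: piv[br,bs,bx,bz,rw] rk=5  ker:rx,rz,sw,sx,sz,wx,wz,xz
∂2: piv[bsz,rwx,swx,swz,sxz] rk=5  ker:wxz
b_1=(13−5)−5=3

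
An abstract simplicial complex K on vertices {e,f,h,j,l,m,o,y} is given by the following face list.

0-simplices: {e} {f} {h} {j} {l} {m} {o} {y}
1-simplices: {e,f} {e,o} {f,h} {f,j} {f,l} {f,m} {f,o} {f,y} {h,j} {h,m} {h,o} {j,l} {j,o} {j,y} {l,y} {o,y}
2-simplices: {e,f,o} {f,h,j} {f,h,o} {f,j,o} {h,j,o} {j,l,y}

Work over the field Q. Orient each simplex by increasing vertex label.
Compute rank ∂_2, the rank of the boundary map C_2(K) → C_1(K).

rank∂_2=5

n_0=8 n_1=16 n_2=6  [Q]
∂1: piv[ef,eo,fh,fj,fl,fm,fy] rk=7  ker:fo,hj,hm,ho,jl,jo,jy,ly,oy
∂2: piv[efo,fhj,fho,fjo,jly] rk=5  ker:hjo
rk∂_2=5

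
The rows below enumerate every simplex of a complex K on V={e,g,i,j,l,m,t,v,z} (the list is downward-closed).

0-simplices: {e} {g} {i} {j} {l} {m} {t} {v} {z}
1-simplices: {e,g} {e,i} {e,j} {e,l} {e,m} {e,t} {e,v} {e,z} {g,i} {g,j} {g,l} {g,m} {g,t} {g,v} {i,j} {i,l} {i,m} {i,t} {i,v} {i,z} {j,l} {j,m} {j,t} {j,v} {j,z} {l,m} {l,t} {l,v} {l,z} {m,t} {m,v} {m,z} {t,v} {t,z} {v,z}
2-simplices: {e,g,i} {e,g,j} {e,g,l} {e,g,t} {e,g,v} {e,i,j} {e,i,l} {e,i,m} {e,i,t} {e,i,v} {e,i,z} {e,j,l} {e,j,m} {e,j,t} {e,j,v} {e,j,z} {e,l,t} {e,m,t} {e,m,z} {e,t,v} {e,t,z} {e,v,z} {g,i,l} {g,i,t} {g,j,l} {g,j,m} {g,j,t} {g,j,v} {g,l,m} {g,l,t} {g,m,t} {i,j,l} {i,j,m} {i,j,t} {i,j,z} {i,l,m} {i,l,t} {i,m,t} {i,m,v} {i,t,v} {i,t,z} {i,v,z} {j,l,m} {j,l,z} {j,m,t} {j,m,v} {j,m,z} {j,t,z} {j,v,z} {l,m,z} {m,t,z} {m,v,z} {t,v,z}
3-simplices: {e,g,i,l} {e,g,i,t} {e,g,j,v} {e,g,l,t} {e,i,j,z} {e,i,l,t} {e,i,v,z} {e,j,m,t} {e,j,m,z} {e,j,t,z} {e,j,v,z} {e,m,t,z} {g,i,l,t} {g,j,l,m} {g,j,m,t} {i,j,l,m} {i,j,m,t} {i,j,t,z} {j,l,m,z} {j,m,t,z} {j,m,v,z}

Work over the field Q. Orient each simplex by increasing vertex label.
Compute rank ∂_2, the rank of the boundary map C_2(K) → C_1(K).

rank∂_2=26

n_0=9 n_1=35 n_2=53 n_3=21  [Q]
∂1: piv[eg,ei,ej,el,em,et,ev,ez] rk=8  ker:gi,gj,gl,gm,gt,gv,ij,il,im,it,iv,iz,jl,jm,jt,jv,jz,lm,lt,lv,lz,mt,mv,mz,tv,tz,vz
∂2: piv[egi,egj,egl,egt,egv,eij,eil,eim,eit,eiv,eiz,ejl,ejm,ejt,ejv,ejz,elt,emt,emz,etv,etz,evz,gjm,glm,imv,jlz] rk=26  ker:gil,git,gjl,gjt,gjv,glt,gmt,ijl,ijm,ijt,ijz,ilm,ilt,imt,itv,itz,ivz,jlm,jmt,jmv,jmz,jtz,jvz,lmz,mtz,mvz,tvz
∂3: piv[egil,egit,egjv,eglt,eijz,eilt,eivz,ejmt,ejmz,ejtz,ejvz,emtz,gjlm,gjmt,ijlm,ijmt,ijtz,jlmz,jmvz] rk=19  ker:gilt,jmtz
rk∂_2=26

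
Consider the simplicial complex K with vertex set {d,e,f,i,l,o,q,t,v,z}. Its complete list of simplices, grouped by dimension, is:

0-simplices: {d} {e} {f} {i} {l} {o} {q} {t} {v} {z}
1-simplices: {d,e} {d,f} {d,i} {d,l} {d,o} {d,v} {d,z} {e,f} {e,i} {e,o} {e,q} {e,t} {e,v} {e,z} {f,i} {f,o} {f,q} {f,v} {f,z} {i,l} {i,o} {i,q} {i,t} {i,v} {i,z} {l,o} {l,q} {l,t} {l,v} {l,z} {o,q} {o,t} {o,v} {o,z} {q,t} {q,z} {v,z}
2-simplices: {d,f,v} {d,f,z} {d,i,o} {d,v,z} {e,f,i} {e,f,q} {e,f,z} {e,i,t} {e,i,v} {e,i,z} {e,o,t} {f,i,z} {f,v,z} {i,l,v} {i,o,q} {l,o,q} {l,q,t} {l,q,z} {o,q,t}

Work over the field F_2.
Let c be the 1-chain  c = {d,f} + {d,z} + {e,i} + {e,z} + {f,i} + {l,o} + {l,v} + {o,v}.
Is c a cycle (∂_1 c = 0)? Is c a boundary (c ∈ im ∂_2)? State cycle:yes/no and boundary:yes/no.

cycle:yes boundary:no

n_0=10 n_1=37 n_2=19  [Z2]
∂1: piv[de,df,di,dl,do,dv,dz,eq,et] rk=9  ker:ef,ei,eo,ev,ez,fi,fo,fq,fv,fz,il,io,iq,it,iv,iz,lo,lq,lt,lv,lz,oq,ot,ov,oz,qt,qz,vz
∂2: piv[dfv,dfz,dio,dvz,efi,efq,efz,eit,eiv,eiz,eot,ilv,ioq,loq,lqt,lqz,oqt] rk=17  ker:fiz,fvz
∂1c = 0
c vs im∂2: residual ≠ 0 ⇒ not boundary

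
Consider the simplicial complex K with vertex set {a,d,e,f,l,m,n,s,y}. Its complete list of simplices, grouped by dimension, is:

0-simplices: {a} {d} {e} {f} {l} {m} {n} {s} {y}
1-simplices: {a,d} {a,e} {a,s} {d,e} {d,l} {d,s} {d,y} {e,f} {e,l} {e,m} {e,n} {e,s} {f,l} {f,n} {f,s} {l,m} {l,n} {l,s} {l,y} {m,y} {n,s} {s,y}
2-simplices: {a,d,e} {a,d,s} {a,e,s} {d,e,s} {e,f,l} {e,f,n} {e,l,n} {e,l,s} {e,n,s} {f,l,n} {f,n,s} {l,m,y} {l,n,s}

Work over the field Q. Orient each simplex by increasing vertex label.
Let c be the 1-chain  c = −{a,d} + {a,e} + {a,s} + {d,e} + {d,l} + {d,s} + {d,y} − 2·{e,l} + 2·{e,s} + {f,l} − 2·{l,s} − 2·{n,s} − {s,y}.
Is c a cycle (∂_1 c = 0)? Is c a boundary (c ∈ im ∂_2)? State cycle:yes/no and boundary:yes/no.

cycle:no boundary:no

n_0=9 n_1=22 n_2=13  [Q]
∂1: piv[ad,ae,as,dl,dy,ef,em,en] rk=8  ker:de,ds,el,es,fl,fn,fs,lm,ln,ls,ly,my,ns,sy
∂2: piv[ade,ads,aes,efl,efn,eln,els,ens,fns,lmy] rk=10  ker:des,fln,lns
∂1c = −{a} − 5·{d} + 2·{e} − {f} + 2·{l} + 2·{n} + {s}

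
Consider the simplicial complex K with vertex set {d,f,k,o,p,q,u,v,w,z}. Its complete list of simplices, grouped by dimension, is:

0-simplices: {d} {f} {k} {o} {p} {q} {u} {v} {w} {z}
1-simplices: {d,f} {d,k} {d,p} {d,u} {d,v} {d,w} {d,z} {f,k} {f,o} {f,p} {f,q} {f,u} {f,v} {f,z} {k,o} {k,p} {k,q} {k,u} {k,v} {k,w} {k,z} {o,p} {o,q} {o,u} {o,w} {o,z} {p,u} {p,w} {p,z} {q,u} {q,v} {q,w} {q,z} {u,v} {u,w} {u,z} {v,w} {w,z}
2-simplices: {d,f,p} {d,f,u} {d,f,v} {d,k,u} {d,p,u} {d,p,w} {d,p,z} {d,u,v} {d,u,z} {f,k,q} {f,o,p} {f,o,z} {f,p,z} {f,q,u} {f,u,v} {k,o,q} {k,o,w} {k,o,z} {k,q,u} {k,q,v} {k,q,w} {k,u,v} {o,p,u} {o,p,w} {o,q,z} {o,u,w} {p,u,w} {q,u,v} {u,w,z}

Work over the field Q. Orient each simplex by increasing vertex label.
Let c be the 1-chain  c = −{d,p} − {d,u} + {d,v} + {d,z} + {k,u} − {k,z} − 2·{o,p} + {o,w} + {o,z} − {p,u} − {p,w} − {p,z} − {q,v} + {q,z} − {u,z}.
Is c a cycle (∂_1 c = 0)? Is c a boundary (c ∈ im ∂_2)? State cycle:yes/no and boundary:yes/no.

n_0=10 n_1=38 n_2=29  [Q]
∂1: piv[df,dk,dp,du,dv,dw,dz,fo,fq] rk=9  ker:fk,fp,fu,fv,fz,ko,kp,kq,ku,kv,kw,kz,op,oq,ou,ow,oz,pu,pw,pz,qu,qv,qw,qz,uv,uw,uz,vw,wz
∂2: piv[dfp,dfu,dfv,dku,dpu,dpw,dpz,duv,duz,fkq,fop,foz,fpz,fqu,koq,kow,koz,kqu,kqv,kqw,kuv,opu,opw,oqz,ouw,uwz] rk=26  ker:fuv,puw,quv
∂1c = 0
c vs im∂2: reduces to 0 ⇒ boundary

cycle:yes boundary:yes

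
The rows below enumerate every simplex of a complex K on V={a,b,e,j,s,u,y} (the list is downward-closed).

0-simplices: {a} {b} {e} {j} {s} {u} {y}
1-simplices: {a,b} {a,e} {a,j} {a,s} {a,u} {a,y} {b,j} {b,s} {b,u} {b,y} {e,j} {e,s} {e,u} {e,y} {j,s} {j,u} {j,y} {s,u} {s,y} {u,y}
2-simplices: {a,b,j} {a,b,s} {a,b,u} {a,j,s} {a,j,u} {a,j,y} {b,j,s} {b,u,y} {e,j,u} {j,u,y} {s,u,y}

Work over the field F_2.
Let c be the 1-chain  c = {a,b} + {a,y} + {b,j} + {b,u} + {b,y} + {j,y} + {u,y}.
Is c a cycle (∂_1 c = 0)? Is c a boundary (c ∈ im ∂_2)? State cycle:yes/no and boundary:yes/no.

n_0=7 n_1=20 n_2=11  [Z2]
∂1: piv[ab,ae,aj,as,au,ay] rk=6  ker:bj,bs,bu,by,ej,es,eu,ey,js,ju,jy,su,sy,uy
∂2: piv[abj,abs,abu,ajs,aju,ajy,buy,eju,juy,suy] rk=10  ker:bjs
∂1c = 0
c vs im∂2: reduces to 0 ⇒ boundary

cycle:yes boundary:yes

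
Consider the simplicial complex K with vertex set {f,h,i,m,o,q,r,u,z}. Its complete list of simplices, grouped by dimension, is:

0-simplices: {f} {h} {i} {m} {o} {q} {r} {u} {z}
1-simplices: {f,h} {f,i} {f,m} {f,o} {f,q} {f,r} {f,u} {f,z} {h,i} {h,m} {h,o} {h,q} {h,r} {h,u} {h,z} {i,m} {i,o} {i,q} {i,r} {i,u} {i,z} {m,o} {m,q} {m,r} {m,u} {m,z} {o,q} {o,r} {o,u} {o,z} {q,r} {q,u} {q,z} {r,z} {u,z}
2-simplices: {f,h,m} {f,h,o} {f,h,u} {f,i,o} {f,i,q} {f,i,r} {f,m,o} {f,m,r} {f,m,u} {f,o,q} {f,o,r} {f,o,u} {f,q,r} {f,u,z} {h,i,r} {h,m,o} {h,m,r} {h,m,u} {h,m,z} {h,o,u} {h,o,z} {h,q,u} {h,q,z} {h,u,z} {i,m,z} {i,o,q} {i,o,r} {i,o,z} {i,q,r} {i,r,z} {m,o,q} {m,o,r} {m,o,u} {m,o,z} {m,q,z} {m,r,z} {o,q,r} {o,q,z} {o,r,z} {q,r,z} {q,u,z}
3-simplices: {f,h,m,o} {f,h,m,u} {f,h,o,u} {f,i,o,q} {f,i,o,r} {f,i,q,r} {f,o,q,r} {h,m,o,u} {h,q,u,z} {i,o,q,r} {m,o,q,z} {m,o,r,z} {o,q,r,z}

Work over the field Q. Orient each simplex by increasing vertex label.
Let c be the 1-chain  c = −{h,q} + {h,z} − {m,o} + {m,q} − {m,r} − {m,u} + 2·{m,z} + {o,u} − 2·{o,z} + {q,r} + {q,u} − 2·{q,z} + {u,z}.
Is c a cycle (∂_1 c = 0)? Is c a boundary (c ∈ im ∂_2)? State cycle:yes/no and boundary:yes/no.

cycle:yes boundary:yes

n_0=9 n_1=35 n_2=41 n_3=13  [Q]
∂1: piv[fh,fi,fm,fo,fq,fr,fu,fz] rk=8  ker:hi,hm,ho,hq,hr,hu,hz,im,io,iq,ir,iu,iz,mo,mq,mr,mu,mz,oq,or,ou,oz,qr,qu,qz,rz,uz
∂2: piv[fhm,fho,fhu,fio,fiq,fir,fmo,fmr,fmu,foq,for,fou,fqr,fuz,hir,hmr,hmz,hoz,hqu,hqz,huz,imz,ioz,irz,moq,mqz] rk=26  ker:hmo,hmu,hou,ioq,ior,iqr,mor,mou,moz,mrz,oqr,oqz,orz,qrz,quz
∂3: piv[fhmo,fhmu,fhou,fioq,fior,fiqr,foqr,hmou,hquz,moqz,morz,oqrz] rk=12  ker:ioqr
∂1c = 0
c vs im∂2: reduces to 0 ⇒ boundary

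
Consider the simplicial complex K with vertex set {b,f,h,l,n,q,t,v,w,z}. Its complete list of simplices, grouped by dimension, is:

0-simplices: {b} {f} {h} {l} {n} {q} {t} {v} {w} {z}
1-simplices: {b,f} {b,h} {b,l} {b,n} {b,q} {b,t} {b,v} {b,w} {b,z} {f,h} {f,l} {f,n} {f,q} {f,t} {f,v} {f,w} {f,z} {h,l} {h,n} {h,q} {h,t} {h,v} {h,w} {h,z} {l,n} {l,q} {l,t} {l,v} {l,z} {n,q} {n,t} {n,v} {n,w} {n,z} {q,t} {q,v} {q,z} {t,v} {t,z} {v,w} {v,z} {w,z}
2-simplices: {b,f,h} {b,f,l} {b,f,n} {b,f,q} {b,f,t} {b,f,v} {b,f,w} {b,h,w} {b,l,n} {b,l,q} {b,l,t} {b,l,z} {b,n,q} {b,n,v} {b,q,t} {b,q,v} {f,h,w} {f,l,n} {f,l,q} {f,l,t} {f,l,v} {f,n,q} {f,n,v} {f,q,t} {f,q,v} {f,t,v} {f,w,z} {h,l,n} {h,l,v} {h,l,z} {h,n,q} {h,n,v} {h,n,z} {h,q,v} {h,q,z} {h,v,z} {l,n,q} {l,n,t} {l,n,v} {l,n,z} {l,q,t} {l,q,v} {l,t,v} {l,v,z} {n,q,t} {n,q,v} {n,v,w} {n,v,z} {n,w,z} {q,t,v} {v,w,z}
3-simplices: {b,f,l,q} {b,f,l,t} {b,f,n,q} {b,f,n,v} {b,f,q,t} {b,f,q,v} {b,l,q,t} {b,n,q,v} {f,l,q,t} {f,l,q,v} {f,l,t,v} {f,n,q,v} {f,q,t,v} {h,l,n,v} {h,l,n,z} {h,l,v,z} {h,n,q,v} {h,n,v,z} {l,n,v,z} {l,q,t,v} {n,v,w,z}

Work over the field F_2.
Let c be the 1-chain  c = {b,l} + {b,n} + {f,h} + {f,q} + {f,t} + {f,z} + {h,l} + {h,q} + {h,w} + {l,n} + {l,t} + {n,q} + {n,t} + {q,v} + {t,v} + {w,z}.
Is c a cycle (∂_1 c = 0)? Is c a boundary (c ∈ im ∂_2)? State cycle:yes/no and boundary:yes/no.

n_0=10 n_1=42 n_2=51 n_3=21  [Z2]
∂1: piv[bf,bh,bl,bn,bq,bt,bv,bw,bz] rk=9  ker:fh,fl,fn,fq,ft,fv,fw,fz,hl,hn,hq,ht,hv,hw,hz,ln,lq,lt,lv,lz,nq,nt,nv,nw,nz,qt,qv,qz,tv,tz,vw,vz,wz
∂2: piv[bfh,bfl,bfn,bfq,bft,bfv,bfw,bhw,bln,blq,blt,blz,bnq,bnv,bqt,bqv,flv,ftv,fwz,hln,hlv,hlz,hnq,hnz,hqz,hvz,lnt,nvw,nwz] rk=29  ker:fhw,fln,flq,flt,fnq,fnv,fqt,fqv,hnv,hqv,lnq,lnv,lnz,lqt,lqv,ltv,lvz,nqt,nqv,nvz,qtv,vwz
∂3: piv[bflq,bflt,bfnq,bfnv,bfqt,bfqv,blqt,bnqv,flqv,fltv,fqtv,hlnv,hlnz,hlvz,hnqv,hnvz,nvwz] rk=17  ker:flqt,fnqv,lnvz,lqtv
∂1c = 0
c vs im∂2: reduces to 0 ⇒ boundary

cycle:yes boundary:yes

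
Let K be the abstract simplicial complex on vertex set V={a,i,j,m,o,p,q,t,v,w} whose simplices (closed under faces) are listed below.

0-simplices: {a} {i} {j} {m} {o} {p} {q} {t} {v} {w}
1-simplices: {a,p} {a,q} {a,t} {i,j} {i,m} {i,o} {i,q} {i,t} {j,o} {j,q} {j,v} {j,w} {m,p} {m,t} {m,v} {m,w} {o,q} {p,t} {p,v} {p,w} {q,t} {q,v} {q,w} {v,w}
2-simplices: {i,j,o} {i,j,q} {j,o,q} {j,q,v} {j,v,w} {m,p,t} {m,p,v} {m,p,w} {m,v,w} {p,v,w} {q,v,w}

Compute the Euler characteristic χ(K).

χ(K)=-3

n_0=10 n_1=24 n_2=11
χ=+10−24+11=-3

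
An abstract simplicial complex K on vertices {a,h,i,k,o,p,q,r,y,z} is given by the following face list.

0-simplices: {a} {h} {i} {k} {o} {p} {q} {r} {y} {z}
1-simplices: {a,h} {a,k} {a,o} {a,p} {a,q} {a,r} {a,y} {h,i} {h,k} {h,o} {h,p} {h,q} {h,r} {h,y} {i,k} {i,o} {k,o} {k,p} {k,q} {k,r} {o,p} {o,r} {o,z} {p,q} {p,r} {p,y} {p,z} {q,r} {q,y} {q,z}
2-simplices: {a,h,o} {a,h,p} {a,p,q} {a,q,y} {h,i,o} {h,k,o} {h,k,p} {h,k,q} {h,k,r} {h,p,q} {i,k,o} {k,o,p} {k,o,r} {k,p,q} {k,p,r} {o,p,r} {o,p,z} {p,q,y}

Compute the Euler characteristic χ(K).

χ(K)=-2

n_0=10 n_1=30 n_2=18
χ=+10−30+18=-2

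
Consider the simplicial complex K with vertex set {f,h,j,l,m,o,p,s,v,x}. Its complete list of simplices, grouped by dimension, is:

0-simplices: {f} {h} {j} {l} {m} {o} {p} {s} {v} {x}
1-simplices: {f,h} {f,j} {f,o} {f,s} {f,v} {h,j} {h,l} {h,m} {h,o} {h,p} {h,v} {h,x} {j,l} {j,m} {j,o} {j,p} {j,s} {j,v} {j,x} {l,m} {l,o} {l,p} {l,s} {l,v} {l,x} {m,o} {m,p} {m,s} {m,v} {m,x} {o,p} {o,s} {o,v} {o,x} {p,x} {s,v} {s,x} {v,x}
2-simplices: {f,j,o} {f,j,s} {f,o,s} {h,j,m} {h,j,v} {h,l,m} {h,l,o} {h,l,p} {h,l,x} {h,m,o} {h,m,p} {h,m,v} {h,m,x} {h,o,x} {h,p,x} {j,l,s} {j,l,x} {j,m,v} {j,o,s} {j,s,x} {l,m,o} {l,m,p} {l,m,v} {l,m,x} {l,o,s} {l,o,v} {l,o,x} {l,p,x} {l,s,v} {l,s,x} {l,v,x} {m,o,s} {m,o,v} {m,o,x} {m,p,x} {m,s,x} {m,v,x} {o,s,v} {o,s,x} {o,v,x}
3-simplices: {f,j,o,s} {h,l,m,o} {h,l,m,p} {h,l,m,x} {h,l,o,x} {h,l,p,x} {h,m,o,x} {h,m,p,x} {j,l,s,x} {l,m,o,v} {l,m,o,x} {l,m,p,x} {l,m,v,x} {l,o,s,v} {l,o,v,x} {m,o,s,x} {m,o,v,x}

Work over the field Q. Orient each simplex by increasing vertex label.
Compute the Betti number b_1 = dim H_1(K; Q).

b_1=5

n_0=10 n_1=38 n_2=40 n_3=17  [Q]
∂1: piv[fh,fj,fo,fs,fv,hl,hm,hp,hx] rk=9  ker:hj,ho,hv,jl,jm,jo,jp,js,jv,jx,lm,lo,lp,ls,lv,lx,mo,mp,ms,mv,mx,op,os,ov,ox,px,sv,sx,vx
∂2: piv[fjo,fjs,fos,hjm,hjv,hlm,hlo,hlp,hlx,hmo,hmp,hmv,hmx,hox,hpx,jls,jlx,jsx,lmv,los,lov,lsv,lvx,mos] rk=24  ker:jmv,jos,lmo,lmp,lmx,lox,lpx,lsx,mov,mox,mpx,msx,mvx,osv,osx,ovx
∂3: piv[fjos,hlmo,hlmp,hlmx,hlox,hlpx,hmox,hmpx,jlsx,lmov,lmvx,losv,lovx,mosx] rk=14  ker:lmox,lmpx,movx
b_1=(38−9)−24=5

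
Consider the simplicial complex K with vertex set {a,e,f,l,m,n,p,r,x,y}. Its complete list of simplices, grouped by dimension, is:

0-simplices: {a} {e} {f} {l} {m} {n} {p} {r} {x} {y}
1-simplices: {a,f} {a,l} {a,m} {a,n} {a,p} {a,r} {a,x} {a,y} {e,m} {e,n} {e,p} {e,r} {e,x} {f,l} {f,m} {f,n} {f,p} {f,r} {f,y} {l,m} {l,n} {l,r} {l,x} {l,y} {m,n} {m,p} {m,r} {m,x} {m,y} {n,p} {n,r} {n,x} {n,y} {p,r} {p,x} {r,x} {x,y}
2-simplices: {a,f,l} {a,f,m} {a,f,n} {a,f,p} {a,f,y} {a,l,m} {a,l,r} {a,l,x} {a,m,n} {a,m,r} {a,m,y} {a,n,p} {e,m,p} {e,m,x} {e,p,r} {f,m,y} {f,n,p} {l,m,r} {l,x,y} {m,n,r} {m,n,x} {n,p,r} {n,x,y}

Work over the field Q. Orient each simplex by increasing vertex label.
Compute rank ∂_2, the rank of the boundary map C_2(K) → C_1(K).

n_0=10 n_1=37 n_2=23  [Q]
∂1: piv[af,al,am,an,ap,ar,ax,ay,em] rk=9  ker:en,ep,er,ex,fl,fm,fn,fp,fr,fy,lm,ln,lr,lx,ly,mn,mp,mr,mx,my,np,nr,nx,ny,pr,px,rx,xy
∂2: piv[afl,afm,afn,afp,afy,alm,alr,alx,amn,amr,amy,anp,emp,emx,epr,lxy,mnr,mnx,npr,nxy] rk=20  ker:fmy,fnp,lmr
rk∂_2=20

rank∂_2=20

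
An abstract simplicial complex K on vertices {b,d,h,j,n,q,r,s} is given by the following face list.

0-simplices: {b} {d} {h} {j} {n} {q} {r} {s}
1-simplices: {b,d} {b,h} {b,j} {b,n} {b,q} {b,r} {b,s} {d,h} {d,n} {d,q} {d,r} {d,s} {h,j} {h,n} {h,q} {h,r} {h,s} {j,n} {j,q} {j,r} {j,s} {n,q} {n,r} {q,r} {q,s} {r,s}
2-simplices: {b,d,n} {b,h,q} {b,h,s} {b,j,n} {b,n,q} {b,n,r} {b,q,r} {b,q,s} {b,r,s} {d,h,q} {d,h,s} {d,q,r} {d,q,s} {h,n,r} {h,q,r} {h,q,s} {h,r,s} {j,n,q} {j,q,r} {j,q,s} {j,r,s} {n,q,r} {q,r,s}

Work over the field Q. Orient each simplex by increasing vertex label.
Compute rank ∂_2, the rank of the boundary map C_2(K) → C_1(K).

rank∂_2=17

n_0=8 n_1=26 n_2=23  [Q]
∂1: piv[bd,bh,bj,bn,bq,br,bs] rk=7  ker:dh,dn,dq,dr,ds,hj,hn,hq,hr,hs,jn,jq,jr,js,nq,nr,qr,qs,rs
∂2: piv[bdn,bhq,bhs,bjn,bnq,bnr,bqr,bqs,brs,dhq,dhs,dqr,hnr,hqr,jnq,jqr,jqs] rk=17  ker:dqs,hqs,hrs,jrs,nqr,qrs
rk∂_2=17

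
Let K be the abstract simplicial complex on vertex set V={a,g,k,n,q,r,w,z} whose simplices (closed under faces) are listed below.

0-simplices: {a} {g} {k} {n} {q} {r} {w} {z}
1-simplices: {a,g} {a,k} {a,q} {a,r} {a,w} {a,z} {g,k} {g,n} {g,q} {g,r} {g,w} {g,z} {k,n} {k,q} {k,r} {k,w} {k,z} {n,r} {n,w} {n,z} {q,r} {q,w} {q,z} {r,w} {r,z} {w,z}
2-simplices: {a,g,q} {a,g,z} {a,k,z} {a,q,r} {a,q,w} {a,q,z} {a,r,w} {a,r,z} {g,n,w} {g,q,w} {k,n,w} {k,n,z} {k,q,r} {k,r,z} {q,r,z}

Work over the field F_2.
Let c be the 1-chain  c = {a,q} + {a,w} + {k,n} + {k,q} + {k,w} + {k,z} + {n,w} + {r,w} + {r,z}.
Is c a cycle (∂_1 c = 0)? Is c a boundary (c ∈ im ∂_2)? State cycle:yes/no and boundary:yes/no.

cycle:yes boundary:yes

n_0=8 n_1=26 n_2=15  [Z2]
∂1: piv[ag,ak,aq,ar,aw,az,gn] rk=7  ker:gk,gq,gr,gw,gz,kn,kq,kr,kw,kz,nr,nw,nz,qr,qw,qz,rw,rz,wz
∂2: piv[agq,agz,akz,aqr,aqw,aqz,arw,arz,gnw,gqw,knw,knz,kqr,krz] rk=14  ker:qrz
∂1c = 0
c vs im∂2: reduces to 0 ⇒ boundary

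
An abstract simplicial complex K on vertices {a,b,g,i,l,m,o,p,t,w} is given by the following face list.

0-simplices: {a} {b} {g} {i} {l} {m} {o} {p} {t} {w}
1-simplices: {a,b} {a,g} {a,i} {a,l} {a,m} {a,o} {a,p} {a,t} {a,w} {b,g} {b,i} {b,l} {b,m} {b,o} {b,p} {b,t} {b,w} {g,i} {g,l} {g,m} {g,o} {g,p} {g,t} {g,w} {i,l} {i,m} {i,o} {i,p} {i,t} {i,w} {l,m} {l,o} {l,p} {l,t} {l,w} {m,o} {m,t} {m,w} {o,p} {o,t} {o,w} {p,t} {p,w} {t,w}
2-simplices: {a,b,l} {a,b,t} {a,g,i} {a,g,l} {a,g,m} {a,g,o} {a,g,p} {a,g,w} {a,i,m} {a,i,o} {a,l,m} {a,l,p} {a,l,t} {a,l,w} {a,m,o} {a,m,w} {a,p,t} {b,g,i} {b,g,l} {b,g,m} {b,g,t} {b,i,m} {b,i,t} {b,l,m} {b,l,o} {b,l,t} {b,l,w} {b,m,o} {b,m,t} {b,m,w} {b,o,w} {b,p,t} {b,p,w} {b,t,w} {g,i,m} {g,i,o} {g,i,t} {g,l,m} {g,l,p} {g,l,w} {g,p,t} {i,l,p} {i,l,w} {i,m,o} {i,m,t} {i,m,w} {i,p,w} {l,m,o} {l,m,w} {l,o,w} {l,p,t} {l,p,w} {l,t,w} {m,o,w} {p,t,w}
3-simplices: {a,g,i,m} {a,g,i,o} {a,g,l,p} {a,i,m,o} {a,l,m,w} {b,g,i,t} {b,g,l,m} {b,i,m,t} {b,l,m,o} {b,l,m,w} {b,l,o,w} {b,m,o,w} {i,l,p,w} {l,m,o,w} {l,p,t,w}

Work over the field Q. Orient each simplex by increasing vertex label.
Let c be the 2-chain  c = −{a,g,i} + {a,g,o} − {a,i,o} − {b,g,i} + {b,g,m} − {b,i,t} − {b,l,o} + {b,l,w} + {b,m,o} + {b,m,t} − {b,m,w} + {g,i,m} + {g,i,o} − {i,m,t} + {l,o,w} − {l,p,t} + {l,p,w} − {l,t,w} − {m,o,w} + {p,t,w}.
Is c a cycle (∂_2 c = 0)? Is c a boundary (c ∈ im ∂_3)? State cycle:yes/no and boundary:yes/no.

n_0=10 n_1=44 n_2=55 n_3=15  [Q]
∂1: piv[ab,ag,ai,al,am,ao,ap,at,aw] rk=9  ker:bg,bi,bl,bm,bo,bp,bt,bw,gi,gl,gm,go,gp,gt,gw,il,im,io,ip,it,iw,lm,lo,lp,lt,lw,mo,mt,mw,op,ot,ow,pt,pw,tw
∂2: piv[abl,abt,agi,agl,agm,ago,agp,agw,aim,aio,alm,alp,alt,alw,amo,amw,apt,bgi,bgl,bgm,bgt,bit,blo,blw,bmo,bmt,bow,bpt,bpw,btw,ilp,ilw,imw] rk=33  ker:bim,blm,blt,bmw,gim,gio,git,glm,glp,glw,gpt,imo,imt,ipw,lmo,lmw,low,lpt,lpw,ltw,mow,ptw
∂3: piv[agim,agio,aglp,aimo,almw,bgit,bglm,bimt,blmo,blmw,blow,bmow,ilpw,lptw] rk=14  ker:lmow
∂2c = 0
c vs im∂3: residual ≠ 0 ⇒ not boundary

cycle:yes boundary:no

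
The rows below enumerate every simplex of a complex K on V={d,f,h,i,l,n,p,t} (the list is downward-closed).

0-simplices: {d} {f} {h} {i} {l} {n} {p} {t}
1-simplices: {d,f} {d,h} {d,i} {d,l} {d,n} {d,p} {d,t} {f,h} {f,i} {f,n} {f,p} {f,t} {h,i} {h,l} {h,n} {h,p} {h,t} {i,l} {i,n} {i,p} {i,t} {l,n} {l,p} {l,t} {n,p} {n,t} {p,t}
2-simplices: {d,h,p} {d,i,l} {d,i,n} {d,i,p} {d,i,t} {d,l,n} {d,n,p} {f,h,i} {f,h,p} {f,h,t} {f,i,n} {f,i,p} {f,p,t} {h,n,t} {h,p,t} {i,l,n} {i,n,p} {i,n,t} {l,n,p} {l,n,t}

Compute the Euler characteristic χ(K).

χ(K)=1

n_0=8 n_1=27 n_2=20
χ=+8−27+20=1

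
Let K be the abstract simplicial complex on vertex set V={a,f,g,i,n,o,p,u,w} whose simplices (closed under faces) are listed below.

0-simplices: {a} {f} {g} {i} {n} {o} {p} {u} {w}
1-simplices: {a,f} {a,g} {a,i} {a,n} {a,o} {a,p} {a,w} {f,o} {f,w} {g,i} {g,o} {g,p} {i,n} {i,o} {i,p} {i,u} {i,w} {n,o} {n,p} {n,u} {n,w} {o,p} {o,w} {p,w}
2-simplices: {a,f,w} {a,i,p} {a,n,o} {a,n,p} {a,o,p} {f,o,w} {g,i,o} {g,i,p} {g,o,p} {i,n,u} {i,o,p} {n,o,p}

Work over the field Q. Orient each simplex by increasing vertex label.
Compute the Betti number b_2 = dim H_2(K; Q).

b_2=2

n_0=9 n_1=24 n_2=12  [Q]
∂1: piv[af,ag,ai,an,ao,ap,aw,iu] rk=8  ker:fo,fw,gi,go,gp,in,io,ip,iw,no,np,nu,nw,op,ow,pw
∂2: piv[afw,aip,ano,anp,aop,fow,gio,gip,gop,inu] rk=10  ker:iop,nop
b_2=(12−10)−0=2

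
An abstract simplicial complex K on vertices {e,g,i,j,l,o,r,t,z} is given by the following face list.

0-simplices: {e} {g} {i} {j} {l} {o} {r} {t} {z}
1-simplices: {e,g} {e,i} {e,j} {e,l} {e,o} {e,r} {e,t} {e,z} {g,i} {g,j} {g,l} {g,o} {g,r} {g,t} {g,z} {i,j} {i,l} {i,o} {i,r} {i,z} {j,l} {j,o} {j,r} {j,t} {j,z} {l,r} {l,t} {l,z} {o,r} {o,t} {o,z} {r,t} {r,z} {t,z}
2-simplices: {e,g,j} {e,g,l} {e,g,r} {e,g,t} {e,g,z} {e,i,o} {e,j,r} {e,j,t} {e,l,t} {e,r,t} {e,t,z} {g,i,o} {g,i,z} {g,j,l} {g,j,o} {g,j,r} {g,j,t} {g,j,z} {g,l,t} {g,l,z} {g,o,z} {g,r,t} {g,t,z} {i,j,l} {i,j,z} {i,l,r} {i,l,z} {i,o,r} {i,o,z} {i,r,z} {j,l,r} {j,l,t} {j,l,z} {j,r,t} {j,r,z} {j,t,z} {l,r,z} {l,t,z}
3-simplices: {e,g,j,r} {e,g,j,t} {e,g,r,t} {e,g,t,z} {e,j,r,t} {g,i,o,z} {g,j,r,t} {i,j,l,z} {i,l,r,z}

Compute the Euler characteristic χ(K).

n_0=9 n_1=34 n_2=38 n_3=9
χ=+9−34+38−9=4

χ(K)=4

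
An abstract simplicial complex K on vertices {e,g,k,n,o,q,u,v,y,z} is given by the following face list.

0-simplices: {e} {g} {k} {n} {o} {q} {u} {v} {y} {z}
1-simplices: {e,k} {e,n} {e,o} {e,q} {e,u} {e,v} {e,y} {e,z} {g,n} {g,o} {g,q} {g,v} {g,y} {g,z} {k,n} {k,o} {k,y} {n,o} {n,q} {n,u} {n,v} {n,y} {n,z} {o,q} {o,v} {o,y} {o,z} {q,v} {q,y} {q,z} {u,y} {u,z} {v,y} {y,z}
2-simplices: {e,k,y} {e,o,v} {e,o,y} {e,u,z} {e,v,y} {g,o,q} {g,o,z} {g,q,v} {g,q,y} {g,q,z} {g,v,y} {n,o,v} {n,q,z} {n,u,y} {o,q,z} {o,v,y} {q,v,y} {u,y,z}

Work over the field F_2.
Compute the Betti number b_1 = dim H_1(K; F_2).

b_1=10

n_0=10 n_1=34 n_2=18  [Z2]
∂1: piv[ek,en,eo,eq,eu,ev,ey,ez,gn] rk=9  ker:go,gq,gv,gy,gz,kn,ko,ky,no,nq,nu,nv,ny,nz,oq,ov,oy,oz,qv,qy,qz,uy,uz,vy,yz
∂2: piv[eky,eov,eoy,euz,evy,goq,goz,gqv,gqy,gqz,gvy,nov,nqz,nuy,uyz] rk=15  ker:oqz,ovy,qvy
b_1=(34−9)−15=10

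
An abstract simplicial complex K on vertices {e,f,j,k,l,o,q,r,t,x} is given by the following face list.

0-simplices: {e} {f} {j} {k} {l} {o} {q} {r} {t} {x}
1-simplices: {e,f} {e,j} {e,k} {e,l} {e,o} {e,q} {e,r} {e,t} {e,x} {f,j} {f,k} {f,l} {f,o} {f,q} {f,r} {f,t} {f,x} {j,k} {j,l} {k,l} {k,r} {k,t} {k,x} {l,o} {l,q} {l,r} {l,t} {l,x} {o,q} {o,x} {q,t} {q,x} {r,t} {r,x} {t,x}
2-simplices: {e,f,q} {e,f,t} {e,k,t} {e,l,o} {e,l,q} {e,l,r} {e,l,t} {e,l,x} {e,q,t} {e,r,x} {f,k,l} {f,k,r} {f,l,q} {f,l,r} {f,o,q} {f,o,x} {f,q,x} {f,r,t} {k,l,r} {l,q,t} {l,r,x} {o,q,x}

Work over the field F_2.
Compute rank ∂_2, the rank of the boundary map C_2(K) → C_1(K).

n_0=10 n_1=35 n_2=22  [Z2]
∂1: piv[ef,ej,ek,el,eo,eq,er,et,ex] rk=9  ker:fj,fk,fl,fo,fq,fr,ft,fx,jk,jl,kl,kr,kt,kx,lo,lq,lr,lt,lx,oq,ox,qt,qx,rt,rx,tx
∂2: piv[efq,eft,ekt,elo,elq,elr,elt,elx,eqt,erx,fkl,fkr,flq,flr,foq,fox,fqx,frt] rk=18  ker:klr,lqt,lrx,oqx
rk∂_2=18

rank∂_2=18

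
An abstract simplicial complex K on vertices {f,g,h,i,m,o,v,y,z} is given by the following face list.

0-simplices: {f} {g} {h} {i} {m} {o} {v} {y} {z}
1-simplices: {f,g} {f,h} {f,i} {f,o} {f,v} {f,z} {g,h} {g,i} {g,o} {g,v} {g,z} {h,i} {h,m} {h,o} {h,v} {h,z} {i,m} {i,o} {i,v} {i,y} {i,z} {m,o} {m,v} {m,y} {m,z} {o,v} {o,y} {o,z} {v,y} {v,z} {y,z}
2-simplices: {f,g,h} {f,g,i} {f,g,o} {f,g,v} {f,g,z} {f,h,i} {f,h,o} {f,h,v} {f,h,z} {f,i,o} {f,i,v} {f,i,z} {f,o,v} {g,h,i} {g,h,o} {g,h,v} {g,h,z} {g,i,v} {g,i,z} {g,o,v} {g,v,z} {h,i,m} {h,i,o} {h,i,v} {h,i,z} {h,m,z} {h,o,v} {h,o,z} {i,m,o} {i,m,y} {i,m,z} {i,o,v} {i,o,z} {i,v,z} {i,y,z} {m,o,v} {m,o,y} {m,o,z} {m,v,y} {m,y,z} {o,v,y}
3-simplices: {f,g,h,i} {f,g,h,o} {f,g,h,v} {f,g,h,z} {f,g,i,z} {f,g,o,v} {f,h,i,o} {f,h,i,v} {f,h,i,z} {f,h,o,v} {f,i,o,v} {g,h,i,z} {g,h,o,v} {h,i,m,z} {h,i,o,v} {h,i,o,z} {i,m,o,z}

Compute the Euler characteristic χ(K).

n_0=9 n_1=31 n_2=41 n_3=17
χ=+9−31+41−17=2

χ(K)=2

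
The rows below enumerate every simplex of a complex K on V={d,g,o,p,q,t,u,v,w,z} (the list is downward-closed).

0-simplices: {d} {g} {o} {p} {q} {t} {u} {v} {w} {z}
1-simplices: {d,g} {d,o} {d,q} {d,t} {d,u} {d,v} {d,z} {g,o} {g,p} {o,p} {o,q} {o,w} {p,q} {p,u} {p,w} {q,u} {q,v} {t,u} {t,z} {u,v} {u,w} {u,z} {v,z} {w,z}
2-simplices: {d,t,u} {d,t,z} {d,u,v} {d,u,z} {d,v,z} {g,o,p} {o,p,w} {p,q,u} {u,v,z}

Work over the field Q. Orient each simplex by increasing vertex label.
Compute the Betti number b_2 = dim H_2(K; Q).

b_2=1

n_0=10 n_1=24 n_2=9  [Q]
∂1: piv[dg,do,dq,dt,du,dv,dz,gp,ow] rk=9  ker:go,op,oq,pq,pu,pw,qu,qv,tu,tz,uv,uw,uz,vz,wz
∂2: piv[dtu,dtz,duv,duz,dvz,gop,opw,pqu] rk=8  ker:uvz
b_2=(9−8)−0=1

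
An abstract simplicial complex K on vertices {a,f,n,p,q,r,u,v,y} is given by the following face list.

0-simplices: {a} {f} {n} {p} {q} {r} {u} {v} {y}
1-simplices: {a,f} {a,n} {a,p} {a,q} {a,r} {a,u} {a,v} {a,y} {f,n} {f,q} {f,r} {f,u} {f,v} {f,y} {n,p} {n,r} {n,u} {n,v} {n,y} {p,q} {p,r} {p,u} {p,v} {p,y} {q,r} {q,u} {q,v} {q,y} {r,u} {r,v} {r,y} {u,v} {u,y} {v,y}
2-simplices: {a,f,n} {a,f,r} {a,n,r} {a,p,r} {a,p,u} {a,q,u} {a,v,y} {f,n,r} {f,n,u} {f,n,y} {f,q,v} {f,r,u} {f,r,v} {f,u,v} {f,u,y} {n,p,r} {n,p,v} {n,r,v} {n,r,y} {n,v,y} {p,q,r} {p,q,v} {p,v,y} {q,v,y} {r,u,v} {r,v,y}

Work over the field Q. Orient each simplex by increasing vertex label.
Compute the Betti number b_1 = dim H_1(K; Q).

b_1=3

n_0=9 n_1=34 n_2=26  [Q]
∂1: piv[af,an,ap,aq,ar,au,av,ay] rk=8  ker:fn,fq,fr,fu,fv,fy,np,nr,nu,nv,ny,pq,pr,pu,pv,py,qr,qu,qv,qy,ru,rv,ry,uv,uy,vy
∂2: piv[afn,afr,anr,apr,apu,aqu,avy,fnu,fny,fqv,fru,frv,fuv,fuy,npr,npv,nrv,nry,nvy,pqr,pqv,pvy,qvy] rk=23  ker:fnr,ruv,rvy
b_1=(34−8)−23=3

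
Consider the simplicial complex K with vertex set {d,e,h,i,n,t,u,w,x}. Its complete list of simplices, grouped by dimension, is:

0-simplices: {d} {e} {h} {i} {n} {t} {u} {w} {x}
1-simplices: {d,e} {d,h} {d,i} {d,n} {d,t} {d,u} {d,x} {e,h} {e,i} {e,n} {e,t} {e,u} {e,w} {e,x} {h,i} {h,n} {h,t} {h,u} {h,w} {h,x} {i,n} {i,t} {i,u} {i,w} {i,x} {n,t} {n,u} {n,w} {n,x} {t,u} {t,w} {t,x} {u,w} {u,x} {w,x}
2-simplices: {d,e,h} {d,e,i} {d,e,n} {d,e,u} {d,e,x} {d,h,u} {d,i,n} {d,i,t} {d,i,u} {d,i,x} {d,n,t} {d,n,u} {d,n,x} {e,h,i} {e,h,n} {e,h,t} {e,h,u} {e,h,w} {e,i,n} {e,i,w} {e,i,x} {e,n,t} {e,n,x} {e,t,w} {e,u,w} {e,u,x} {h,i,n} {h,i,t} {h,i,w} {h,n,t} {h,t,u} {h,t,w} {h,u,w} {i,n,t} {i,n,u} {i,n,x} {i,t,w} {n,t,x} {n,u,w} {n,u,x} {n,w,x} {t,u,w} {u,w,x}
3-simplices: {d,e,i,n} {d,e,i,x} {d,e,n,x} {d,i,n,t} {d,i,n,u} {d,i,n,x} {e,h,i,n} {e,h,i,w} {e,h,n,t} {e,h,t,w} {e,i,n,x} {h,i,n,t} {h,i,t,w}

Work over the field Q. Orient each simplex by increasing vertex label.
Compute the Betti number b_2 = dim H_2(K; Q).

b_2=5

n_0=9 n_1=35 n_2=43 n_3=13  [Q]
∂1: piv[de,dh,di,dn,dt,du,dx,ew] rk=8  ker:eh,ei,en,et,eu,ex,hi,hn,ht,hu,hw,hx,in,it,iu,iw,ix,nt,nu,nw,nx,tu,tw,tx,uw,ux,wx
∂2: piv[deh,dei,den,deu,dex,dhu,din,dit,diu,dix,dnt,dnu,dnx,ehi,ehn,eht,ehw,eiw,ent,etw,euw,eux,htu,ntx,nuw,nwx] rk=26  ker:ehu,ein,eix,enx,hin,hit,hiw,hnt,htw,huw,int,inu,inx,itw,nux,tuw,uwx
∂3: piv[dein,deix,denx,dint,dinu,dinx,ehin,ehiw,ehnt,ehtw,hint,hitw] rk=12  ker:einx
b_2=(43−26)−12=5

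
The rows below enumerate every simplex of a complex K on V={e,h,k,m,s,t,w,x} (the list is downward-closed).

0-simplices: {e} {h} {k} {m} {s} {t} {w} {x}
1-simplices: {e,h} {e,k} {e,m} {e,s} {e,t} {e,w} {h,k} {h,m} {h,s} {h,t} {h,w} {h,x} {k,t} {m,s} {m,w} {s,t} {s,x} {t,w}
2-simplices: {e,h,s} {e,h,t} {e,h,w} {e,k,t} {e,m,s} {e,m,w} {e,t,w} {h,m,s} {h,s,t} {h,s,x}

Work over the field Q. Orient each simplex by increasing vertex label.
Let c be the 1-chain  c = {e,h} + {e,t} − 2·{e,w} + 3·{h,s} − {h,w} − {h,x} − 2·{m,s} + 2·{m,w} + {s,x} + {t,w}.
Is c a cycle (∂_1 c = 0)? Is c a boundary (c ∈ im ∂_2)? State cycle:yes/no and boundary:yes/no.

n_0=8 n_1=18 n_2=10  [Q]
∂1: piv[eh,ek,em,es,et,ew,hx] rk=7  ker:hk,hm,hs,ht,hw,kt,ms,mw,st,sx,tw
∂2: piv[ehs,eht,ehw,ekt,ems,emw,etw,hms,hst,hsx] rk=10
∂1c = 0
c vs im∂2: reduces to 0 ⇒ boundary

cycle:yes boundary:yes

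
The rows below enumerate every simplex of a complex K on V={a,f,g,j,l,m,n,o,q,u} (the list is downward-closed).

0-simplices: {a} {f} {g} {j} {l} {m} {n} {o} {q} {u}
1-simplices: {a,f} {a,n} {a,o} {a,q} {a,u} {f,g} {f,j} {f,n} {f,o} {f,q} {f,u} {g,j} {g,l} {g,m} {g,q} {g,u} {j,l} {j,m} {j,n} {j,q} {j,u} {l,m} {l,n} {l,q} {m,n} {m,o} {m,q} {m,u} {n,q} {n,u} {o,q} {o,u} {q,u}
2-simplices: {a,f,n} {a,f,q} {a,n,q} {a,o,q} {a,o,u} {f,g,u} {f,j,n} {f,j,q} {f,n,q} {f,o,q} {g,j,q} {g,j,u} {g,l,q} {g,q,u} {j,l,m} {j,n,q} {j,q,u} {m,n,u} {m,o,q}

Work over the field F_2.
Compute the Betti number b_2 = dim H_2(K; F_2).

b_2=3

n_0=10 n_1=33 n_2=19  [Z2]
∂1: piv[af,an,ao,aq,au,fg,fj,gl,gm] rk=9  ker:fn,fo,fq,fu,gj,gq,gu,jl,jm,jn,jq,ju,lm,ln,lq,mn,mo,mq,mu,nq,nu,oq,ou,qu
∂2: piv[afn,afq,anq,aoq,aou,fgu,fjn,fjq,foq,gjq,gju,glq,gqu,jlm,mnu,moq] rk=16  ker:fnq,jnq,jqu
b_2=(19−16)−0=3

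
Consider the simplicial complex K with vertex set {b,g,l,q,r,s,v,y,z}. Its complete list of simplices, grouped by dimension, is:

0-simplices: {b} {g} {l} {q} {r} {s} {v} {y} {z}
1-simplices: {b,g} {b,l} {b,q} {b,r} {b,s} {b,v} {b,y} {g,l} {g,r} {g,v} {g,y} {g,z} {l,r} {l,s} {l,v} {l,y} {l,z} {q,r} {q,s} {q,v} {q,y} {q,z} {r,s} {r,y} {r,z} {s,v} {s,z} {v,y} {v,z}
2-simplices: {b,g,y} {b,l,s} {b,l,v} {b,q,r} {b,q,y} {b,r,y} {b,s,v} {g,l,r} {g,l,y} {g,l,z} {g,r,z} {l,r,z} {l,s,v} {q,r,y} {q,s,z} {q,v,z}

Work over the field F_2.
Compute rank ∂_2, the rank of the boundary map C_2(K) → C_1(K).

n_0=9 n_1=29 n_2=16  [Z2]
∂1: piv[bg,bl,bq,br,bs,bv,by,gz] rk=8  ker:gl,gr,gv,gy,lr,ls,lv,ly,lz,qr,qs,qv,qy,qz,rs,ry,rz,sv,sz,vy,vz
∂2: piv[bgy,bls,blv,bqr,bqy,bry,bsv,glr,gly,glz,grz,qsz,qvz] rk=13  ker:lrz,lsv,qry
rk∂_2=13

rank∂_2=13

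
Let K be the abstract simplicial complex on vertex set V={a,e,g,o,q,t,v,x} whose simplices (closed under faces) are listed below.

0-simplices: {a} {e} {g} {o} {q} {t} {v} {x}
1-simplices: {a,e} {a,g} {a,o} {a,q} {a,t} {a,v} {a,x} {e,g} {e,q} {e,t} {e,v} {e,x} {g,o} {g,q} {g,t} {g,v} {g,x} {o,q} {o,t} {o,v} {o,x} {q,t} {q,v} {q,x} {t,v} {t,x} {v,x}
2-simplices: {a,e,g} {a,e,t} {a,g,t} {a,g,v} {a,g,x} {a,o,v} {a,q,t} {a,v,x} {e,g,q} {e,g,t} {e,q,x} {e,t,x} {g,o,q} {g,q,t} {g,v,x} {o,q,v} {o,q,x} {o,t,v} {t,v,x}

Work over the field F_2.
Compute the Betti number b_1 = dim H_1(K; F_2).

b_1=3

n_0=8 n_1=27 n_2=19  [Z2]
∂1: piv[ae,ag,ao,aq,at,av,ax] rk=7  ker:eg,eq,et,ev,ex,go,gq,gt,gv,gx,oq,ot,ov,ox,qt,qv,qx,tv,tx,vx
∂2: piv[aeg,aet,agt,agv,agx,aov,aqt,avx,egq,eqx,etx,goq,gqt,oqv,oqx,otv,tvx] rk=17  ker:egt,gvx
b_1=(27−7)−17=3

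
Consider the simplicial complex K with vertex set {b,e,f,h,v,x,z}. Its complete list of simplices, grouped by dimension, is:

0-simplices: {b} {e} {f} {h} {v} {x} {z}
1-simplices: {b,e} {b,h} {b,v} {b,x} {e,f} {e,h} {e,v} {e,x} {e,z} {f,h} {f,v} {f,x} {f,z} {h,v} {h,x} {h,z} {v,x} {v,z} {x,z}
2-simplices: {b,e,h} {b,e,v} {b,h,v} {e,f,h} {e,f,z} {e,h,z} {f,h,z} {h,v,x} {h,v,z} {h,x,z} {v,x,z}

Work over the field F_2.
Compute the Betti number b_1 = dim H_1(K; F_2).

b_1=4

n_0=7 n_1=19 n_2=11  [Z2]
∂1: piv[be,bh,bv,bx,ef,ez] rk=6  ker:eh,ev,ex,fh,fv,fx,fz,hv,hx,hz,vx,vz,xz
∂2: piv[beh,bev,bhv,efh,efz,ehz,hvx,hvz,hxz] rk=9  ker:fhz,vxz
b_1=(19−6)−9=4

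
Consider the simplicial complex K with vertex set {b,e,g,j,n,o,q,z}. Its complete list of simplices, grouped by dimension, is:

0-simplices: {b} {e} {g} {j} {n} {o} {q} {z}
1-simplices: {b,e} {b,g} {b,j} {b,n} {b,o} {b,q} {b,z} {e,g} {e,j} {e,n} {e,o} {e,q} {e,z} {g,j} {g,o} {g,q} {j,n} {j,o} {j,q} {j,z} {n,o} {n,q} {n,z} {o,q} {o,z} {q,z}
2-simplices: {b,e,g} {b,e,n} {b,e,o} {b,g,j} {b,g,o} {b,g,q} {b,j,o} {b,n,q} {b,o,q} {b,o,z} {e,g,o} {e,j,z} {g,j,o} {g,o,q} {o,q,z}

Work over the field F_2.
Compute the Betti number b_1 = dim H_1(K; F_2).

n_0=8 n_1=26 n_2=15  [Z2]
∂1: piv[be,bg,bj,bn,bo,bq,bz] rk=7  ker:eg,ej,en,eo,eq,ez,gj,go,gq,jn,jo,jq,jz,no,nq,nz,oq,oz,qz
∂2: piv[beg,ben,beo,bgj,bgo,bgq,bjo,bnq,boq,boz,ejz,oqz] rk=12  ker:ego,gjo,goq
b_1=(26−7)−12=7

b_1=7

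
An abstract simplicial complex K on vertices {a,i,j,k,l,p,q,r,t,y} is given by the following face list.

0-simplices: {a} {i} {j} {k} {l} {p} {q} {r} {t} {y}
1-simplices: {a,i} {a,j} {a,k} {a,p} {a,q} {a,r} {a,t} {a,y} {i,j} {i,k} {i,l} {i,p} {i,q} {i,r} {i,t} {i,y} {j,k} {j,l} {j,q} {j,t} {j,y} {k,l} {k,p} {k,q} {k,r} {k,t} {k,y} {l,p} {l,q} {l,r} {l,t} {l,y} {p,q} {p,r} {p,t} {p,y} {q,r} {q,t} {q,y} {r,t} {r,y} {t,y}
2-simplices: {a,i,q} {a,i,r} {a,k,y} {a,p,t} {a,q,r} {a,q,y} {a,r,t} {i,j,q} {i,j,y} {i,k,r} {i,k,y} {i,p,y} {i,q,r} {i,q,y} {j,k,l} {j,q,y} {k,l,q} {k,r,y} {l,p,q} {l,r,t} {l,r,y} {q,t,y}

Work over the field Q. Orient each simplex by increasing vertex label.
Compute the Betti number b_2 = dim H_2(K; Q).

n_0=10 n_1=42 n_2=22  [Q]
∂1: piv[ai,aj,ak,ap,aq,ar,at,ay,il] rk=9  ker:ij,ik,ip,iq,ir,it,iy,jk,jl,jq,jt,jy,kl,kp,kq,kr,kt,ky,lp,lq,lr,lt,ly,pq,pr,pt,py,qr,qt,qy,rt,ry,ty
∂2: piv[aiq,air,aky,apt,aqr,aqy,art,ijq,ijy,ikr,iky,ipy,iqy,jkl,klq,kry,lpq,lrt,lry,qty] rk=20  ker:iqr,jqy
b_2=(22−20)−0=2

b_2=2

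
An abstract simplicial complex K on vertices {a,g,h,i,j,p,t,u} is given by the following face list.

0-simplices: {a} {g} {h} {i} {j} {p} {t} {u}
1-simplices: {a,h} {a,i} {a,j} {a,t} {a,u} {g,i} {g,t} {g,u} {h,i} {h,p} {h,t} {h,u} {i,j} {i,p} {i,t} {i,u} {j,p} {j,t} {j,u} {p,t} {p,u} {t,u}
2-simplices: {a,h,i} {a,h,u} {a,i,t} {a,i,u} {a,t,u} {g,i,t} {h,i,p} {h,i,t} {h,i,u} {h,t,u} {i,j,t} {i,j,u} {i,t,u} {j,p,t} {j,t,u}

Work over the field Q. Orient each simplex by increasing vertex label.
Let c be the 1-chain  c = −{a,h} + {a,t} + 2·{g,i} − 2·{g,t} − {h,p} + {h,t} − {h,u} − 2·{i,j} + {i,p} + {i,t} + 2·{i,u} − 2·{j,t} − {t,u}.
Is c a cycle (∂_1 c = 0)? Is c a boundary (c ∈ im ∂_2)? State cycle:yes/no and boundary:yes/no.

cycle:yes boundary:yes

n_0=8 n_1=22 n_2=15  [Q]
∂1: piv[ah,ai,aj,at,au,gi,hp] rk=7  ker:gt,gu,hi,ht,hu,ij,ip,it,iu,jp,jt,ju,pt,pu,tu
∂2: piv[ahi,ahu,ait,aiu,atu,git,hip,hit,ijt,iju,jpt] rk=11  ker:hiu,htu,itu,jtu
∂1c = 0
c vs im∂2: reduces to 0 ⇒ boundary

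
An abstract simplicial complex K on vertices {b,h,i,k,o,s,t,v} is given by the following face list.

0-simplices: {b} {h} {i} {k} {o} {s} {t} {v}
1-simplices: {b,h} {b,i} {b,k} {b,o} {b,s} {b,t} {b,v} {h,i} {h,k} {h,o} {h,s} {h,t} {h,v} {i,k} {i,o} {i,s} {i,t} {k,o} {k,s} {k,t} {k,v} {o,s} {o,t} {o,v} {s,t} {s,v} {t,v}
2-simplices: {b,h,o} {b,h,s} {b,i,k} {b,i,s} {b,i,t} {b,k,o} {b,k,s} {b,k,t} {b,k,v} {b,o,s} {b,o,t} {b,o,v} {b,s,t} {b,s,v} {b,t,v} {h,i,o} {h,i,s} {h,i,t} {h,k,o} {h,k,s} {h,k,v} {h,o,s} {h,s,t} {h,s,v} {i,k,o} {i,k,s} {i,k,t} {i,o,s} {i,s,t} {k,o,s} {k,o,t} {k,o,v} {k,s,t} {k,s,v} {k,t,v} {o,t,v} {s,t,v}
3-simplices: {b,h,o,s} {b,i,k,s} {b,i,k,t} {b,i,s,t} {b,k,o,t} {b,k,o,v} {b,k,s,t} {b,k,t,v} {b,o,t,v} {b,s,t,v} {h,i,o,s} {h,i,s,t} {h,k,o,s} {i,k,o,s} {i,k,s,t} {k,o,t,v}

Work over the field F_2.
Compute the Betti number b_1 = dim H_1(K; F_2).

b_1=0

n_0=8 n_1=27 n_2=37 n_3=16  [Z2]
∂1: piv[bh,bi,bk,bo,bs,bt,bv] rk=7  ker:hi,hk,ho,hs,ht,hv,ik,io,is,it,ko,ks,kt,kv,os,ot,ov,st,sv,tv
∂2: piv[bho,bhs,bik,bis,bit,bko,bks,bkt,bkv,bos,bot,bov,bst,bsv,btv,hio,his,hit,hko,hkv] rk=20  ker:hks,hos,hst,hsv,iko,iks,ikt,ios,ist,kos,kot,kov,kst,ksv,ktv,otv,stv
∂3: piv[bhos,biks,bikt,bist,bkot,bkov,bkst,bktv,botv,bstv,hios,hist,hkos,ikos] rk=14  ker:ikst,kotv
b_1=(27−7)−20=0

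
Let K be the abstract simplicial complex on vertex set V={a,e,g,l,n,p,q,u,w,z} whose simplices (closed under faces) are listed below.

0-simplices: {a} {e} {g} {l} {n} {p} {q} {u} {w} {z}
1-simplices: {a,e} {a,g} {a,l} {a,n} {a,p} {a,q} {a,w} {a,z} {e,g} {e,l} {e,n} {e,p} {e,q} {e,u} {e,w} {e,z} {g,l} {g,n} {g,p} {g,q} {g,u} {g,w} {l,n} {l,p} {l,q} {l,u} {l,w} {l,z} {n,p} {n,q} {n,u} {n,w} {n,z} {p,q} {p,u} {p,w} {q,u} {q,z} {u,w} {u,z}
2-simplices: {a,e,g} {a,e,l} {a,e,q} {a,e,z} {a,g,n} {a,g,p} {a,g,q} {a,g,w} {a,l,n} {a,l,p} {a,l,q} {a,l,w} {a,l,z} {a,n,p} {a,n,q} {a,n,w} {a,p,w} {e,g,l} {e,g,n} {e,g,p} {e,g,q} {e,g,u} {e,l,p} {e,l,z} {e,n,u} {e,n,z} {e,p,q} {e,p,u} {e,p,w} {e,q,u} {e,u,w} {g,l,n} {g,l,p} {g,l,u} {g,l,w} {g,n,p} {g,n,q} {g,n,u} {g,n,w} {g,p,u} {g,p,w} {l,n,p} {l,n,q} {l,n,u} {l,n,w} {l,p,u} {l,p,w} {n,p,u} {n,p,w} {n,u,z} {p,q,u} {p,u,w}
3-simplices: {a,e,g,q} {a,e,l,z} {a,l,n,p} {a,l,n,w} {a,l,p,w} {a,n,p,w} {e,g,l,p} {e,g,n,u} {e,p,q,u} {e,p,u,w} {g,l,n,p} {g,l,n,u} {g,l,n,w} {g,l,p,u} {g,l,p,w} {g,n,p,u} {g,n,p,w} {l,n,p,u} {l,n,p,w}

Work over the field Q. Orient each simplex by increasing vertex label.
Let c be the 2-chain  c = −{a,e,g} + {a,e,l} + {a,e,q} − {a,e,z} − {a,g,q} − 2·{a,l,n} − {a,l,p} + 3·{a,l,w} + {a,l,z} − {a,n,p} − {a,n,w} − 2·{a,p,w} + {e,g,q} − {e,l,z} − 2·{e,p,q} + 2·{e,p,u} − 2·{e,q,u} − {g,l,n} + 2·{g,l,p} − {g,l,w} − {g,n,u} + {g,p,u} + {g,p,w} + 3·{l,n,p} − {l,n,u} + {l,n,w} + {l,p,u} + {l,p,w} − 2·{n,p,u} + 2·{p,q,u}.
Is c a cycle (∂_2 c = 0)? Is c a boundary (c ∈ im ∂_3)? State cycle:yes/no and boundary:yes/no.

cycle:yes boundary:yes

n_0=10 n_1=40 n_2=52 n_3=19  [Q]
∂1: piv[ae,ag,al,an,ap,aq,aw,az,eu] rk=9  ker:eg,el,en,ep,eq,ew,ez,gl,gn,gp,gq,gu,gw,ln,lp,lq,lu,lw,lz,np,nq,nu,nw,nz,pq,pu,pw,qu,qz,uw,uz
∂2: piv[aeg,ael,aeq,aez,agn,agp,agq,agw,aln,alp,alq,alw,alz,anp,anq,anw,apw,egl,egn,egp,egu,enu,enz,epq,epu,epw,equ,euw,glu,nuz] rk=30  ker:egq,elp,elz,gln,glp,glw,gnp,gnq,gnu,gnw,gpu,gpw,lnp,lnq,lnu,lnw,lpu,lpw,npu,npw,pqu,puw
∂3: piv[aegq,aelz,alnp,alnw,alpw,anpw,eglp,egnu,epqu,epuw,glnp,glnu,glnw,glpu,glpw,gnpu] rk=16  ker:gnpw,lnpu,lnpw
∂2c = 0
c vs im∂3: reduces to 0 ⇒ boundary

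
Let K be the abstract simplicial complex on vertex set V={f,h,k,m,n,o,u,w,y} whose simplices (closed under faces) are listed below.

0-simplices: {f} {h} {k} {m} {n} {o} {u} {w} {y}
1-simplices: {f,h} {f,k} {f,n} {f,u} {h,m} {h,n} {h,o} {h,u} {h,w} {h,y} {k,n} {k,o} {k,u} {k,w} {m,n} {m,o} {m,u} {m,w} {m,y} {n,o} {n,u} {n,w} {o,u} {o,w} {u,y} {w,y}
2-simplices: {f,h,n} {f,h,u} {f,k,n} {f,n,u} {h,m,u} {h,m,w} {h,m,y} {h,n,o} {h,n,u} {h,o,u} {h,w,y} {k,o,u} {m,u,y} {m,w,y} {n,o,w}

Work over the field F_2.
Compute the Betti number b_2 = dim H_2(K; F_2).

b_2=2

n_0=9 n_1=26 n_2=15  [Z2]
∂1: piv[fh,fk,fn,fu,hm,ho,hw,hy] rk=8  ker:hn,hu,kn,ko,ku,kw,mn,mo,mu,mw,my,no,nu,nw,ou,ow,uy,wy
∂2: piv[fhn,fhu,fkn,fnu,hmu,hmw,hmy,hno,hou,hwy,kou,muy,now] rk=13  ker:hnu,mwy
b_2=(15−13)−0=2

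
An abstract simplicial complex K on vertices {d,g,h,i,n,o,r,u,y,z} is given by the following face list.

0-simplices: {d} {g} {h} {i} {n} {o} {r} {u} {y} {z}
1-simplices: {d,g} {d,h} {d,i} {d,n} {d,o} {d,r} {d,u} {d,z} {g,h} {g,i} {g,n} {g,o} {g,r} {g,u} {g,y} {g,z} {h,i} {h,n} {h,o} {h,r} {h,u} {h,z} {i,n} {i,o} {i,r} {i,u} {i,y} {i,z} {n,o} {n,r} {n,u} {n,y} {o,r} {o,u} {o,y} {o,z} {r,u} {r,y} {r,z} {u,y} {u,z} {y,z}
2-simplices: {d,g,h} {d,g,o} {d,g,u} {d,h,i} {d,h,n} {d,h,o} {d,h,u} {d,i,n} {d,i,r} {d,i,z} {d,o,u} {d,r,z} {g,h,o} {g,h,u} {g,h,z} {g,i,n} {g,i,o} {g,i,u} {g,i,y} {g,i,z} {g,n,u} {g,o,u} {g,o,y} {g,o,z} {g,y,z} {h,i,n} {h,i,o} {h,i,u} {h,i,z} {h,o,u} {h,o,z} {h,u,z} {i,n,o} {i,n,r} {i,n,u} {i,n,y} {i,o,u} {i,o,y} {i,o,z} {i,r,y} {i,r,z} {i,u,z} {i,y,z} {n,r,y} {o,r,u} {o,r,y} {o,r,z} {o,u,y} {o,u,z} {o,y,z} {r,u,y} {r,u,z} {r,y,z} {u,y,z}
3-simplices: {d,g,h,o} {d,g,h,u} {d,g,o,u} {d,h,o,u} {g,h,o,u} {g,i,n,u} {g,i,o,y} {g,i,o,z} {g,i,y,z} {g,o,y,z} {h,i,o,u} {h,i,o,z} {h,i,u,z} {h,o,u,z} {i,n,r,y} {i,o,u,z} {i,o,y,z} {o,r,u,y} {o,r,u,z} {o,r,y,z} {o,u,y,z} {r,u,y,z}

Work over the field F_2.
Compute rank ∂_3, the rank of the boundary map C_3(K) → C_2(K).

rank∂_3=18

n_0=10 n_1=42 n_2=54 n_3=22  [Z2]
∂1: piv[dg,dh,di,dn,do,dr,du,dz,gy] rk=9  ker:gh,gi,gn,go,gr,gu,gz,hi,hn,ho,hr,hu,hz,in,io,ir,iu,iy,iz,no,nr,nu,ny,or,ou,oy,oz,ru,ry,rz,uy,uz,yz
∂2: piv[dgh,dgo,dgu,dhi,dhn,dho,dhu,din,dir,diz,dou,drz,ghz,gin,gio,giu,giy,giz,gnu,goy,goz,gyz,hio,huz,ino,inr,iny,iry,oru,ory,ouy] rk=31  ker:gho,ghu,gou,hin,hiu,hiz,hou,hoz,inu,iou,ioy,ioz,irz,iuz,iyz,nry,orz,ouz,oyz,ruy,ruz,ryz,uyz
∂3: piv[dgho,dghu,dgou,dhou,ginu,gioy,gioz,giyz,goyz,hiou,hioz,hiuz,houz,inry,oruy,oruz,oryz,ouyz] rk=18  ker:ghou,iouz,ioyz,ruyz
rk∂_3=18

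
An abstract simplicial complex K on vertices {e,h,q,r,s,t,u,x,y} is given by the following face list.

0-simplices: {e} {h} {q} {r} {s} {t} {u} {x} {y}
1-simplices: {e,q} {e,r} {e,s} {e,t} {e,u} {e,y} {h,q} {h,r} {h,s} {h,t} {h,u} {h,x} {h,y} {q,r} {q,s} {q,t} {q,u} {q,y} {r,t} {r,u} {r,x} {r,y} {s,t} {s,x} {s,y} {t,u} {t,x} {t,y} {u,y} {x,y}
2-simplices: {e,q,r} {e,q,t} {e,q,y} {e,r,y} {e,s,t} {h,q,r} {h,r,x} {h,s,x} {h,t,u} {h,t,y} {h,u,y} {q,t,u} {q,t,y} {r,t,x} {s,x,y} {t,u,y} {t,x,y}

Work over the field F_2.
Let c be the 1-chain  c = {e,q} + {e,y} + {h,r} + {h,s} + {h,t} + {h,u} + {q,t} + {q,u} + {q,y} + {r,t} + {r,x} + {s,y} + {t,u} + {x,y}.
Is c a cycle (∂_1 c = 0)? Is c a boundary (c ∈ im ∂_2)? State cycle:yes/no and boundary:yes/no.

cycle:no boundary:no

n_0=9 n_1=30 n_2=17  [Z2]
∂1: piv[eq,er,es,et,eu,ey,hq,hx] rk=8  ker:hr,hs,ht,hu,hy,qr,qs,qt,qu,qy,rt,ru,rx,ry,st,sx,sy,tu,tx,ty,uy,xy
∂2: piv[eqr,eqt,eqy,ery,est,hqr,hrx,hsx,htu,hty,huy,qtu,qty,rtx,sxy,txy] rk=16  ker:tuy
∂1c = {r} + {u}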